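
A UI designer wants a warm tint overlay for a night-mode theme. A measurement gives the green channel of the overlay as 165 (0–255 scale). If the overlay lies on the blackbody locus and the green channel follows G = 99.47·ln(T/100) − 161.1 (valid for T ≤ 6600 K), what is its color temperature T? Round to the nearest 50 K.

ln t = (165 + 161.1) / 99.47 = 3.2784.
t = e^3.2784 = 26.533.
T = 100·t = 2653 K → 2650 K to the nearest 50 K.

2650 K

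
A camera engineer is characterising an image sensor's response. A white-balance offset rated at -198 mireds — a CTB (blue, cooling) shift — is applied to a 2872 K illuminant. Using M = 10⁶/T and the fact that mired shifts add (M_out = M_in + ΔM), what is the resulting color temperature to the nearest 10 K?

M_in = 10⁶/2872 = 348.19 mireds.
M_out = 348.19 + (-198) = 150.19 mireds.
T_out = 10⁶/150.19 = 6658.3 K → 6660 K.

6660 K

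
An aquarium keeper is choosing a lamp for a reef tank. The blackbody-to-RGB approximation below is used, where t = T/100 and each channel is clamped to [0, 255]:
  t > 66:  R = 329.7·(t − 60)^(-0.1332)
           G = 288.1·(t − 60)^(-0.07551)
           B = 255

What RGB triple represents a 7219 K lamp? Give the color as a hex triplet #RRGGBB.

t = 7219/100 = 72.19; the t > 66 branch applies.
R = 329.7·(72.19 − 60)^(-0.1332) = 329.7·12.19^(-0.1332) = 329.7·0.71671 = 236.300.
G = 288.1·(72.19 − 60)^(-0.07551) = 288.1·12.19^(-0.07551) = 288.1·0.82793 = 238.528.
B = 255 by definition for t > 66.
Rounded: (236, 239, 255).
In hex: #ECEFFF.

#ECEFFF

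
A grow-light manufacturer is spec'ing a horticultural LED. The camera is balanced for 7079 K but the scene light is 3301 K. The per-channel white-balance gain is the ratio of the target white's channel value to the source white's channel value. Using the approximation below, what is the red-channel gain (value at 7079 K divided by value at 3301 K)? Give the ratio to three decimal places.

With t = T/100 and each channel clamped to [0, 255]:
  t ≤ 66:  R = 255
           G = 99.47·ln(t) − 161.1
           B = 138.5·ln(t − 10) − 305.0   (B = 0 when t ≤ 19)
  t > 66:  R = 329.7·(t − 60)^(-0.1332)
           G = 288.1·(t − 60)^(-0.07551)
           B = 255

0.942

At 3301 K (t = 33.01):
  R = 255 by definition for t ≤ 66.
At 7079 K (t = 70.79):
  R = 329.7·(70.79 − 60)^(-0.1332) = 329.7·10.79^(-0.1332) = 329.7·0.72845 = 240.171.
Gain = 240.171 / 255.000 = 0.9418 → 0.942.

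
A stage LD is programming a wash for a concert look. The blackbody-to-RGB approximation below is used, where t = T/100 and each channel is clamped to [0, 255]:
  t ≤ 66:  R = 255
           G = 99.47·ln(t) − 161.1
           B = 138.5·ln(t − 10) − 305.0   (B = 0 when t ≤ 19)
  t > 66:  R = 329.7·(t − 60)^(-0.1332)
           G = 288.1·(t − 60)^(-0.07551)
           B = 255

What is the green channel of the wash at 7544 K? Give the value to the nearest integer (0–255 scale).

t = 7544/100 = 75.44; the t > 66 branch applies.
G = 288.1·(75.44 − 60)^(-0.07551) = 288.1·15.44^(-0.07551) = 288.1·0.81329 = 234.309.
Rounded: 234.

234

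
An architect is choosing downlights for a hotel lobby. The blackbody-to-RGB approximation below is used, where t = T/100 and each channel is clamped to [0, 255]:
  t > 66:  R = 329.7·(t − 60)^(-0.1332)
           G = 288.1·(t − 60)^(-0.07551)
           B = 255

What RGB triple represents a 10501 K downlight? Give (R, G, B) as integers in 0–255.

(199, 216, 255)

t = 10501/100 = 105.01; the t > 66 branch applies.
R = 329.7·(105.01 − 60)^(-0.1332) = 329.7·45.01^(-0.1332) = 329.7·0.60225 = 198.563.
G = 288.1·(105.01 − 60)^(-0.07551) = 288.1·45.01^(-0.07551) = 288.1·0.75017 = 216.123.
B = 255 by definition for t > 66.
Rounded: (199, 216, 255).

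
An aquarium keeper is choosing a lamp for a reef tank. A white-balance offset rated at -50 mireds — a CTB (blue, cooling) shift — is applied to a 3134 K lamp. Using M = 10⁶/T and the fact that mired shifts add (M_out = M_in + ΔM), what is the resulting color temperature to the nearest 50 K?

M_in = 10⁶/3134 = 319.08 mireds.
M_out = 319.08 + (-50) = 269.08 mireds.
T_out = 10⁶/269.08 = 3716.4 K → 3700 K.

3700 K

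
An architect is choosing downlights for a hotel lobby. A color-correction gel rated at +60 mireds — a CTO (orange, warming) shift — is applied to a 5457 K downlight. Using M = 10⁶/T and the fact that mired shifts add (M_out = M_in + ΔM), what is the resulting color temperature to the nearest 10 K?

4110 K

M_in = 10⁶/5457 = 183.25 mireds.
M_out = 183.25 + (+60) = 243.25 mireds.
T_out = 10⁶/243.25 = 4111.0 K → 4110 K.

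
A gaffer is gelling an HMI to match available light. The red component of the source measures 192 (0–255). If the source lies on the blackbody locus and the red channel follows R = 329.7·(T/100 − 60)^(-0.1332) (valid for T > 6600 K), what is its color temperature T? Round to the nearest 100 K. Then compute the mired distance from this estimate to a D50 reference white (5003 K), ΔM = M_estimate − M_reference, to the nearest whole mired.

-115 mireds

(t − 60)^(-0.1332) = 192/329.7 = 0.58235.
t − 60 = 0.58235^(1/-0.1332) = 0.58235^(-7.508) = 57.929, so t = 117.929.
T = 100·t = 11793 K → 11800 K to the nearest 100 K.
M_estimate = 10⁶/11800 = 84.75; M_reference = 10⁶/5003 = 199.88.
ΔM = 84.75 − 199.88 = -115.13 → -115 mireds.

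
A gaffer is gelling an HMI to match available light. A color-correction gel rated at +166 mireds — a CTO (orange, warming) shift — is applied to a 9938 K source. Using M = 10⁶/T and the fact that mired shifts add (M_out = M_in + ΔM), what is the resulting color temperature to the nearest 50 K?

M_in = 10⁶/9938 = 100.62 mireds.
M_out = 100.62 + (+166) = 266.62 mireds.
T_out = 10⁶/266.62 = 3750.6 K → 3750 K.

3750 K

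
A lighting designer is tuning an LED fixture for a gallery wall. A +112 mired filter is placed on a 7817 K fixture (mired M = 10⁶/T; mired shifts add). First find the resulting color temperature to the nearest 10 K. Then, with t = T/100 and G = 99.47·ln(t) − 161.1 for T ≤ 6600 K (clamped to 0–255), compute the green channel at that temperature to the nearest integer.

210

M_in = 10⁶/7817 = 127.93; M_out = 127.93 + (+112) = 239.93.
T_out = 10⁶/239.93 = 4167.9 K → 4170 K; t = 41.7.
G = 99.47·ln 41.7 − 161.1 = 99.47·3.7305 − 161.1 = 209.973.
Rounded: 210.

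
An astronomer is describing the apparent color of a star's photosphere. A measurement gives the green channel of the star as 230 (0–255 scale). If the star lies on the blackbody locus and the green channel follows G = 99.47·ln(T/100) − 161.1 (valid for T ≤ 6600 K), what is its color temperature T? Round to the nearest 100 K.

ln t = (230 + 161.1) / 99.47 = 3.9318.
t = e^3.9318 = 51.001.
T = 100·t = 5100 K → 5100 K to the nearest 100 K.

5100 K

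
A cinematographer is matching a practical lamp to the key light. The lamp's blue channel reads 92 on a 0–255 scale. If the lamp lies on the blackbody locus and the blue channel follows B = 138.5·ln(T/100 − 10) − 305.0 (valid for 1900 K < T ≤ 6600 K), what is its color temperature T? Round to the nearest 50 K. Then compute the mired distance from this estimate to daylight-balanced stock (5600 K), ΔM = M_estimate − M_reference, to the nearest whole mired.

+185 mireds

ln(t − 10) = (92 + 305.0) / 138.5 = 2.8664.
t − 10 = e^2.8664 = 17.574, so t = 27.574.
T = 100·t = 2757 K → 2750 K to the nearest 50 K.
M_estimate = 10⁶/2750 = 363.64; M_reference = 10⁶/5600 = 178.57.
ΔM = 363.64 − 178.57 = 185.06 → +185 mireds.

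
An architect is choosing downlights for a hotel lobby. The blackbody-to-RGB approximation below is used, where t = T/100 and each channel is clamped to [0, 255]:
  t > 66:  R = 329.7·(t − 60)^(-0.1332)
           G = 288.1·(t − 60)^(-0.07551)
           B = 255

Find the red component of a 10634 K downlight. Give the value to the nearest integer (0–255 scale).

198

t = 10634/100 = 106.34; the t > 66 branch applies.
R = 329.7·(106.34 − 60)^(-0.1332) = 329.7·46.34^(-0.1332) = 329.7·0.59992 = 197.794.
Rounded: 198.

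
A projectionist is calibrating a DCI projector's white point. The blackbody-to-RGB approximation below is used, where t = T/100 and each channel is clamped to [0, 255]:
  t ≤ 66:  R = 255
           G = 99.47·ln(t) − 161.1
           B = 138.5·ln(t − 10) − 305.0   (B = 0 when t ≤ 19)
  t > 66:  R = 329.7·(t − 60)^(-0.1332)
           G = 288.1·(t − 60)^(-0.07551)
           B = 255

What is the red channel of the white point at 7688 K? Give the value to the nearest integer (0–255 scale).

226

t = 7688/100 = 76.88; the t > 66 branch applies.
R = 329.7·(76.88 − 60)^(-0.1332) = 329.7·16.88^(-0.1332) = 329.7·0.68630 = 226.273.
Rounded: 226.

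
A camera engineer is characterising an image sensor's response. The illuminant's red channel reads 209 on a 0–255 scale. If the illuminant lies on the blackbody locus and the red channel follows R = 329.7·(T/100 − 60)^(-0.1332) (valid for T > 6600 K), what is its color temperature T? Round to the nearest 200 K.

(t − 60)^(-0.1332) = 209/329.7 = 0.63391.
t − 60 = 0.63391^(1/-0.1332) = 0.63391^(-7.508) = 30.639, so t = 90.639.
T = 100·t = 9064 K → 9000 K to the nearest 200 K.

9000 K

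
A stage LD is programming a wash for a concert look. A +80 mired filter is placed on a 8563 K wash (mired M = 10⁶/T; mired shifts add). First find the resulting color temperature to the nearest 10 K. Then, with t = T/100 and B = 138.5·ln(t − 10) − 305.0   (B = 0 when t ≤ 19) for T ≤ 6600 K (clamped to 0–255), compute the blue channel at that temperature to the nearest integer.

209

M_in = 10⁶/8563 = 116.78; M_out = 116.78 + (+80) = 196.78.
T_out = 10⁶/196.78 = 5081.8 K → 5080 K; t = 50.8.
B = 138.5·ln(50.8 − 10) − 305.0 = 138.5·ln 40.8 − 305.0 = 138.5·3.7087 − 305.0 = 208.652.
Rounded: 209.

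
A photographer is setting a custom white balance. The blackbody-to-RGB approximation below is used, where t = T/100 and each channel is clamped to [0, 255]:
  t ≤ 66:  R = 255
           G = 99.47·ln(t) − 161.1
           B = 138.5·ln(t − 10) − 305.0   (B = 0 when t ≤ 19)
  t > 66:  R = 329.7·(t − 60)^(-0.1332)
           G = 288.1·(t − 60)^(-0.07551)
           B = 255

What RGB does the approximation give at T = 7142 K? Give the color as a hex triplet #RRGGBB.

#EEF0FF

t = 7142/100 = 71.42; the t > 66 branch applies.
R = 329.7·(71.42 − 60)^(-0.1332) = 329.7·11.42^(-0.1332) = 329.7·0.72297 = 238.362.
G = 288.1·(71.42 − 60)^(-0.07551) = 288.1·11.42^(-0.07551) = 288.1·0.83202 = 239.706.
B = 255 by definition for t > 66.
Rounded: (238, 240, 255).
In hex: #EEF0FF.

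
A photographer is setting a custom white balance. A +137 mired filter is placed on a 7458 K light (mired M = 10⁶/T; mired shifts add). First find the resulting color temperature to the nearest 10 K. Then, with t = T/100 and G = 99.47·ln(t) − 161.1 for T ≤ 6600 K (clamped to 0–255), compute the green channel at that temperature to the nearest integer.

M_in = 10⁶/7458 = 134.08; M_out = 134.08 + (+137) = 271.08.
T_out = 10⁶/271.08 = 3688.9 K → 3690 K; t = 36.9.
G = 99.47·ln 36.9 − 161.1 = 99.47·3.6082 − 161.1 = 197.809.
Rounded: 198.

198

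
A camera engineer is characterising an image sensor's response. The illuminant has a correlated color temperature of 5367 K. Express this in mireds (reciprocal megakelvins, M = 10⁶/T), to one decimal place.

186.3 mireds

M = 10⁶ / 5367 = 186.324 → 186.3 mireds.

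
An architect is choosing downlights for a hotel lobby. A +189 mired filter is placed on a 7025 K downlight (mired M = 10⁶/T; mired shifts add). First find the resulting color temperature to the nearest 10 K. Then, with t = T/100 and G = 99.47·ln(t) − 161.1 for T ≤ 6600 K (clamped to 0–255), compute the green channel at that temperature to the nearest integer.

178

M_in = 10⁶/7025 = 142.35; M_out = 142.35 + (+189) = 331.35.
T_out = 10⁶/331.35 = 3018.0 K → 3020 K; t = 30.2.
G = 99.47·ln 30.2 − 161.1 = 99.47·3.4078 − 161.1 = 177.878.
Rounded: 178.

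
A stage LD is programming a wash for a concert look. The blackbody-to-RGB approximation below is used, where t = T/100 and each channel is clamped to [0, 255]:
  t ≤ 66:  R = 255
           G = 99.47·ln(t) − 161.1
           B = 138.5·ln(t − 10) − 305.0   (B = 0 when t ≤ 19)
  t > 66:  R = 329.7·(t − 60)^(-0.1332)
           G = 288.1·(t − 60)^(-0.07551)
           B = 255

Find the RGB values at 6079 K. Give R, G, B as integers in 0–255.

t = 6079/100 = 60.79; the t ≤ 66 branch applies.
R = 255 by definition for t ≤ 66.
G = 99.47·ln 60.79 − 161.1 = 99.47·4.1074 − 161.1 = 247.466.
B = 138.5·ln(60.79 − 10) − 305.0 = 138.5·ln 50.79 − 305.0 = 138.5·3.9277 − 305.0 = 238.986.
Rounded: (255, 247, 239).

R=255, G=247, B=239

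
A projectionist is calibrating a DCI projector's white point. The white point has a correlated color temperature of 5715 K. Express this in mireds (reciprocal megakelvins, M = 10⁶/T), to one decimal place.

M = 10⁶ / 5715 = 174.978 → 175.0 mireds.

175.0 mireds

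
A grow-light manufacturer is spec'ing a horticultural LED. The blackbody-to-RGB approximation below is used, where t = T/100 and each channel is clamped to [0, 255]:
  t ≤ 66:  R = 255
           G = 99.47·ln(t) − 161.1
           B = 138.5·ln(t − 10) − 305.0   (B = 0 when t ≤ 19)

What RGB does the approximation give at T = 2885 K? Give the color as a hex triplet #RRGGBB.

t = 2885/100 = 28.85; the t ≤ 66 branch applies.
R = 255 by definition for t ≤ 66.
G = 99.47·ln 28.85 − 161.1 = 99.47·3.3621 − 161.1 = 173.329.
B = 138.5·ln(28.85 − 10) − 305.0 = 138.5·ln 18.85 − 305.0 = 138.5·2.9365 − 305.0 = 101.707.
Rounded: (255, 173, 102).
In hex: #FFAD66.

#FFAD66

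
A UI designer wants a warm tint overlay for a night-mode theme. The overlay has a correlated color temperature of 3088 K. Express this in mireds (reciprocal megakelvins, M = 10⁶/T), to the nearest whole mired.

324 mireds

M = 10⁶ / 3088 = 323.834 → 324 mireds.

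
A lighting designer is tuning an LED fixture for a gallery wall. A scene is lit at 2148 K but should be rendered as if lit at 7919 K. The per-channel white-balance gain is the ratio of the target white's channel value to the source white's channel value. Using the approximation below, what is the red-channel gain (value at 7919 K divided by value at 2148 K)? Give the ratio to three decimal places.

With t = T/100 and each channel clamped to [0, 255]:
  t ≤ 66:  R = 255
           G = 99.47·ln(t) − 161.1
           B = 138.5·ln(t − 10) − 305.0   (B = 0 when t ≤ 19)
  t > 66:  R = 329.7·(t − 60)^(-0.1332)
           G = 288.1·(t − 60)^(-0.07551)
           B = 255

0.872

At 2148 K (t = 21.48):
  R = 255 by definition for t ≤ 66.
At 7919 K (t = 79.19):
  R = 329.7·(79.19 − 60)^(-0.1332) = 329.7·19.19^(-0.1332) = 329.7·0.67467 = 222.440.
Gain = 222.440 / 255.000 = 0.8723 → 0.872.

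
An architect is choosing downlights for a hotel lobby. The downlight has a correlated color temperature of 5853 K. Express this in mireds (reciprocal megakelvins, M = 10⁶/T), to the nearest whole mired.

171 mireds

M = 10⁶ / 5853 = 170.853 → 171 mireds.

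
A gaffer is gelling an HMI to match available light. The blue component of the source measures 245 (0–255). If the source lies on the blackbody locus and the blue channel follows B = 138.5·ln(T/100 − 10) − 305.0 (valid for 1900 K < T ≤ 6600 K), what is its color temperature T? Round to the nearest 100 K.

ln(t − 10) = (245 + 305.0) / 138.5 = 3.9711.
t − 10 = e^3.9711 = 53.044, so t = 63.044.
T = 100·t = 6304 K → 6300 K to the nearest 100 K.

6300 K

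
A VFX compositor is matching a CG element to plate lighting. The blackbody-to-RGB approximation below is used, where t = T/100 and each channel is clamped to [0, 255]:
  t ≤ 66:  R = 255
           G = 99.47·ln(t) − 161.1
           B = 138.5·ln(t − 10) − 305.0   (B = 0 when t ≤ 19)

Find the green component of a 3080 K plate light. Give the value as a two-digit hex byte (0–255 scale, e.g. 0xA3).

0xB4

t = 3080/100 = 30.8; the t ≤ 66 branch applies.
G = 99.47·ln 30.8 − 161.1 = 99.47·3.4275 − 161.1 = 179.835.
Rounded: 180; in hex, 0xB4.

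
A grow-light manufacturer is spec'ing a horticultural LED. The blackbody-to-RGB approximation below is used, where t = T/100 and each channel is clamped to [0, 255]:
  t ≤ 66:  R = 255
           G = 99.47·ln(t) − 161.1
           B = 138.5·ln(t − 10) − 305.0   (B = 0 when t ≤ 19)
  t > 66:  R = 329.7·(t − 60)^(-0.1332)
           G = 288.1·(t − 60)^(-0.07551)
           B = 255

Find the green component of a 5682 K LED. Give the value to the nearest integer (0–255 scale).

t = 5682/100 = 56.82; the t ≤ 66 branch applies.
G = 99.47·ln 56.82 − 161.1 = 99.47·4.0399 − 161.1 = 240.748.
Rounded: 241.

241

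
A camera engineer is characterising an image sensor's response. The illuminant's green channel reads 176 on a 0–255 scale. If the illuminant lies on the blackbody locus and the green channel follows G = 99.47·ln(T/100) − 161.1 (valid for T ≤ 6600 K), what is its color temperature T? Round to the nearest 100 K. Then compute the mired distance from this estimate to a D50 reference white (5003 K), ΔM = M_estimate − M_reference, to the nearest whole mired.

ln t = (176 + 161.1) / 99.47 = 3.3890.
t = e^3.3890 = 29.635.
T = 100·t = 2964 K → 3000 K to the nearest 100 K.
M_estimate = 10⁶/3000 = 333.33; M_reference = 10⁶/5003 = 199.88.
ΔM = 333.33 − 199.88 = 133.45 → +133 mireds.

+133 mireds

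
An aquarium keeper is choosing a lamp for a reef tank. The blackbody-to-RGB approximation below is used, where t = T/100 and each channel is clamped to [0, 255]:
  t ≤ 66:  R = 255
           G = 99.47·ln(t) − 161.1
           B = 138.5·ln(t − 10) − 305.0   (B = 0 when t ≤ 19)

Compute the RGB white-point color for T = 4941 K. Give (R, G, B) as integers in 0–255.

t = 4941/100 = 49.41; the t ≤ 66 branch applies.
R = 255 by definition for t ≤ 66.
G = 99.47·ln 49.41 − 161.1 = 99.47·3.9002 − 161.1 = 226.848.
B = 138.5·ln(49.41 − 10) − 305.0 = 138.5·ln 39.41 − 305.0 = 138.5·3.6740 − 305.0 = 203.852.
Rounded: (255, 227, 204).

(255, 227, 204)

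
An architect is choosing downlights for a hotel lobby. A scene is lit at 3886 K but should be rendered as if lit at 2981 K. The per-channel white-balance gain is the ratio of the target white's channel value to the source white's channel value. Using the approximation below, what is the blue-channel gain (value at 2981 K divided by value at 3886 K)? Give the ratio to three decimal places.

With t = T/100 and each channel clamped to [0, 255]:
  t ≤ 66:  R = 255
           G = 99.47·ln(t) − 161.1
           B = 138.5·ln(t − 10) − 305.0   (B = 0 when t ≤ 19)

At 3886 K (t = 38.86):
  B = 138.5·ln(38.86 − 10) − 305.0 = 138.5·ln 28.86 − 305.0 = 138.5·3.3625 − 305.0 = 160.700.
At 2981 K (t = 29.81):
  B = 138.5·ln(29.81 − 10) − 305.0 = 138.5·ln 19.81 − 305.0 = 138.5·2.9862 − 305.0 = 108.587.
Gain = 108.587 / 160.700 = 0.6757 → 0.676.

0.676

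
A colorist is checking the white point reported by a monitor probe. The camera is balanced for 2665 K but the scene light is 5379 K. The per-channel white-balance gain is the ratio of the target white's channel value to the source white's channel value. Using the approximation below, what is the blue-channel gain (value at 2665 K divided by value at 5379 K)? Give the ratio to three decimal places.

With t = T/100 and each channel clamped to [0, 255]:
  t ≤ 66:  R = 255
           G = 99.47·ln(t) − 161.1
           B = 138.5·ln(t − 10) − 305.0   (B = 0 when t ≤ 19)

0.387

At 5379 K (t = 53.79):
  B = 138.5·ln(53.79 − 10) − 305.0 = 138.5·ln 43.79 − 305.0 = 138.5·3.7794 − 305.0 = 218.448.
At 2665 K (t = 26.65):
  B = 138.5·ln(26.65 − 10) − 305.0 = 138.5·ln 16.65 − 305.0 = 138.5·2.8124 − 305.0 = 84.519.
Gain = 84.519 / 218.448 = 0.3869 → 0.387.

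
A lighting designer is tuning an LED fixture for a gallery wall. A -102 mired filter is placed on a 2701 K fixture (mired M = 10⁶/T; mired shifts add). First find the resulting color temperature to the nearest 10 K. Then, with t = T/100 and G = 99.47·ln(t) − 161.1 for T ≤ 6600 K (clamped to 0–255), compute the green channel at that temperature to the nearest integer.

M_in = 10⁶/2701 = 370.23; M_out = 370.23 + (-102) = 268.23.
T_out = 10⁶/268.23 = 3728.1 K → 3730 K; t = 37.3.
G = 99.47·ln 37.3 − 161.1 = 99.47·3.6190 − 161.1 = 198.881.
Rounded: 199.

199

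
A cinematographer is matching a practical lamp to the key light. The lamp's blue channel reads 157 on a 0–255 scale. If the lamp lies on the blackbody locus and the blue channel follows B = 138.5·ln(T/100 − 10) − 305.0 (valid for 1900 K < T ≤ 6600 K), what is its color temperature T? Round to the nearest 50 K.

3800 K

ln(t − 10) = (157 + 305.0) / 138.5 = 3.3357.
t − 10 = e^3.3357 = 28.099, so t = 38.099.
T = 100·t = 3810 K → 3800 K to the nearest 50 K.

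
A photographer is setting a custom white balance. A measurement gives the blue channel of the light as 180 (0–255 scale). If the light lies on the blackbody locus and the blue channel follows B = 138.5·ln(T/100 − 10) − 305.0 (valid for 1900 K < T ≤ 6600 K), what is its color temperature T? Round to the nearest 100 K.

4300 K

ln(t − 10) = (180 + 305.0) / 138.5 = 3.5018.
t − 10 = e^3.5018 = 33.175, so t = 43.175.
T = 100·t = 4318 K → 4300 K to the nearest 100 K.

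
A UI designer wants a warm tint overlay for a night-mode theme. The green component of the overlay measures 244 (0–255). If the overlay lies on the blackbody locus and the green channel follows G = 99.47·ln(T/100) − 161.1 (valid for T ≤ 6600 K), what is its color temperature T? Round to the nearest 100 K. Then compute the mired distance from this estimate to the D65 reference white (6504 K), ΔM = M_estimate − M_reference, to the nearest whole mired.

+16 mireds

ln t = (244 + 161.1) / 99.47 = 4.0726.
t = e^4.0726 = 58.709.
T = 100·t = 5871 K → 5900 K to the nearest 100 K.
M_estimate = 10⁶/5900 = 169.49; M_reference = 10⁶/6504 = 153.75.
ΔM = 169.49 − 153.75 = 15.74 → +16 mireds.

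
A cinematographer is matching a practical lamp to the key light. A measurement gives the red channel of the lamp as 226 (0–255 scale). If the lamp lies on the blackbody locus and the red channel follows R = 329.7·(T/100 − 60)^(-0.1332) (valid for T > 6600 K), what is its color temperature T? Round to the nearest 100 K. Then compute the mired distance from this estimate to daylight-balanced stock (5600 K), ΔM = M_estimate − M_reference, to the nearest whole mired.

-49 mireds

(t − 60)^(-0.1332) = 226/329.7 = 0.68547.
t − 60 = 0.68547^(1/-0.1332) = 0.68547^(-7.508) = 17.034, so t = 77.034.
T = 100·t = 7703 K → 7700 K to the nearest 100 K.
M_estimate = 10⁶/7700 = 129.87; M_reference = 10⁶/5600 = 178.57.
ΔM = 129.87 − 178.57 = -48.70 → -49 mireds.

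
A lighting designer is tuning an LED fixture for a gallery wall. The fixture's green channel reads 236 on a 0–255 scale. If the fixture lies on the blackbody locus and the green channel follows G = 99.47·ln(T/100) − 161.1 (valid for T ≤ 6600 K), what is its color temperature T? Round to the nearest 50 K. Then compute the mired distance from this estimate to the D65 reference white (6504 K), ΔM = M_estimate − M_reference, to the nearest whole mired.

+31 mireds

ln t = (236 + 161.1) / 99.47 = 3.9922.
t = e^3.9922 = 54.172.
T = 100·t = 5417 K → 5400 K to the nearest 50 K.
M_estimate = 10⁶/5400 = 185.19; M_reference = 10⁶/6504 = 153.75.
ΔM = 185.19 − 153.75 = 31.43 → +31 mireds.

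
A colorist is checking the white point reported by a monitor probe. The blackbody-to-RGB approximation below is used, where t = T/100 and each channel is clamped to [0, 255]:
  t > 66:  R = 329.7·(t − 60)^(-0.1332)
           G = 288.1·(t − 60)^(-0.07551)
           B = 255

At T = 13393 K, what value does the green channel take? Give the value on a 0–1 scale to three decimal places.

0.816

t = 13393/100 = 133.93; the t > 66 branch applies.
G = 288.1·(133.93 − 60)^(-0.07551) = 288.1·73.93^(-0.07551) = 288.1·0.72258 = 208.175.
On a 0–1 scale: 208.175/255 = 0.8164 → 0.816.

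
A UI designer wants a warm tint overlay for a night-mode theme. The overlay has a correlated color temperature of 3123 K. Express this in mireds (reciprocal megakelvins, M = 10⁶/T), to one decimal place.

M = 10⁶ / 3123 = 320.205 → 320.2 mireds.

320.2 mireds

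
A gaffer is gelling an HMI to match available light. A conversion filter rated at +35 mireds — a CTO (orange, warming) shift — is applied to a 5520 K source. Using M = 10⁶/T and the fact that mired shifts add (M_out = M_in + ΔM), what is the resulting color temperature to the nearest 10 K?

4630 K

M_in = 10⁶/5520 = 181.16 mireds.
M_out = 181.16 + (+35) = 216.16 mireds.
T_out = 10⁶/216.16 = 4626.2 K → 4630 K.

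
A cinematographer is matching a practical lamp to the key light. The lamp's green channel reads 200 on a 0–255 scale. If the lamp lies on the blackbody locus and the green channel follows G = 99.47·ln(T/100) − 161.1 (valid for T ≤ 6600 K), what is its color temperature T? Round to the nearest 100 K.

ln t = (200 + 161.1) / 99.47 = 3.6302.
t = e^3.6302 = 37.722.
T = 100·t = 3772 K → 3800 K to the nearest 100 K.

3800 K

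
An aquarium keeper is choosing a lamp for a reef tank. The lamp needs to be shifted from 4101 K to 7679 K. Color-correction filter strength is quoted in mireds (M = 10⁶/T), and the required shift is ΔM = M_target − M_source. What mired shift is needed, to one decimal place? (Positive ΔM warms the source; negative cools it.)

M_source = 10⁶/4101 = 243.843; M_target = 10⁶/7679 = 130.225.
ΔM = 130.225 − 243.843 = -113.618 → -113.6 mireds, a cooling shift.

-113.6 mireds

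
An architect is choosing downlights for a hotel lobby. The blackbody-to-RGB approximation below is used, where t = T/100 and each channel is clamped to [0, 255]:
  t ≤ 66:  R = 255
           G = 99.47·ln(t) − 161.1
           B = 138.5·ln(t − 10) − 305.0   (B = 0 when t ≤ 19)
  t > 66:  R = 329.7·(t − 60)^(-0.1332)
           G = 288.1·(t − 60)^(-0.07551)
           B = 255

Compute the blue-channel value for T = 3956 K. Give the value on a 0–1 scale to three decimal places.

0.643

t = 3956/100 = 39.56; the t ≤ 66 branch applies.
B = 138.5·ln(39.56 − 10) − 305.0 = 138.5·ln 29.56 − 305.0 = 138.5·3.3864 − 305.0 = 164.019.
On a 0–1 scale: 164.019/255 = 0.6432 → 0.643.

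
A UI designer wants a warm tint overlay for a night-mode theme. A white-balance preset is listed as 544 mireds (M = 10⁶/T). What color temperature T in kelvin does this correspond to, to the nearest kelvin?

T = 10⁶ / 544 = 1838.24 K → 1838 K.

1838 K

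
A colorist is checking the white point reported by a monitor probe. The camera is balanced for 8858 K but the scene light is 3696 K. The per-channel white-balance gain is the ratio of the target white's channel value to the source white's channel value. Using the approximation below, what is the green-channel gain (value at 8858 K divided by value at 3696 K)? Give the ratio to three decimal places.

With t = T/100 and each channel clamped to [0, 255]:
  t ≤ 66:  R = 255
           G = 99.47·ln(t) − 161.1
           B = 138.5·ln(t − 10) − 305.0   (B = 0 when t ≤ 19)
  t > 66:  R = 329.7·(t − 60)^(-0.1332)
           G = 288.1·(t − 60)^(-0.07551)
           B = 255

1.130

At 3696 K (t = 36.96):
  G = 99.47·ln 36.96 − 161.1 = 99.47·3.6098 − 161.1 = 197.970.
At 8858 K (t = 88.58):
  G = 288.1·(88.58 − 60)^(-0.07551) = 288.1·28.58^(-0.07551) = 288.1·0.77634 = 223.664.
Gain = 223.664 / 197.970 = 1.1298 → 1.130.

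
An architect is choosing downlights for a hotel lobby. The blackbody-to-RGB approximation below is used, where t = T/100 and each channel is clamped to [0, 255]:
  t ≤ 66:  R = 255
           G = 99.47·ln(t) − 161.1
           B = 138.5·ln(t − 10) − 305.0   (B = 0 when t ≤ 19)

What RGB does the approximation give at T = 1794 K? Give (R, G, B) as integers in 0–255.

t = 1794/100 = 17.94; the t ≤ 66 branch applies.
R = 255 by definition for t ≤ 66.
G = 99.47·ln 17.94 − 161.1 = 99.47·2.8870 − 161.1 = 126.073.
t = 17.94 ≤ 19, so B = 0.
Rounded: (255, 126, 0).

(255, 126, 0)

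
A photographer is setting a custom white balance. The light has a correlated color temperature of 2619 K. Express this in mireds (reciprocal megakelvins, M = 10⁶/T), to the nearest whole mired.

382 mireds

M = 10⁶ / 2619 = 381.825 → 382 mireds.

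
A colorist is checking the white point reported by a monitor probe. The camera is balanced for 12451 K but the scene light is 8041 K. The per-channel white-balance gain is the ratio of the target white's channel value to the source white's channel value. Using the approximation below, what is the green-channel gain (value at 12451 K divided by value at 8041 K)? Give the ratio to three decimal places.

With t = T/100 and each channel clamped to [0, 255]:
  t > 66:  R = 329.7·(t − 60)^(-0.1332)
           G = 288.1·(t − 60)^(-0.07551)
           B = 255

0.917

At 8041 K (t = 80.41):
  G = 288.1·(80.41 − 60)^(-0.07551) = 288.1·20.41^(-0.07551) = 288.1·0.79633 = 229.423.
At 12451 K (t = 124.51):
  G = 288.1·(124.51 − 60)^(-0.07551) = 288.1·64.51^(-0.07551) = 288.1·0.73005 = 210.329.
Gain = 210.329 / 229.423 = 0.9168 → 0.917.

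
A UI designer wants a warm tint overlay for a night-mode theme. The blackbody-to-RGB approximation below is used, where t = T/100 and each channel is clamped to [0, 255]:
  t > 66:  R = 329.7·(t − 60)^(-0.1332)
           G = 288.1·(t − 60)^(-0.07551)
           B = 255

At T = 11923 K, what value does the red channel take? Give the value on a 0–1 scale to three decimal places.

0.751

t = 11923/100 = 119.23; the t > 66 branch applies.
R = 329.7·(119.23 − 60)^(-0.1332) = 329.7·59.23^(-0.1332) = 329.7·0.58063 = 191.433.
On a 0–1 scale: 191.433/255 = 0.7507 → 0.751.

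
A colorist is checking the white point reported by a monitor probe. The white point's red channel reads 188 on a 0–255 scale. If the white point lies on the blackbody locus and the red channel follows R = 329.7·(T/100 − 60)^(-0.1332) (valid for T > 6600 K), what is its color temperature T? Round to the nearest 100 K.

(t − 60)^(-0.1332) = 188/329.7 = 0.57022.
t − 60 = 0.57022^(1/-0.1332) = 0.57022^(-7.508) = 67.848, so t = 127.848.
T = 100·t = 12785 K → 12800 K to the nearest 100 K.

12800 K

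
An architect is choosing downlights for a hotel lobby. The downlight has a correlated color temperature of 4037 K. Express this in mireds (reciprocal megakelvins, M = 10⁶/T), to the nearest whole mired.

M = 10⁶ / 4037 = 247.709 → 248 mireds.

248 mireds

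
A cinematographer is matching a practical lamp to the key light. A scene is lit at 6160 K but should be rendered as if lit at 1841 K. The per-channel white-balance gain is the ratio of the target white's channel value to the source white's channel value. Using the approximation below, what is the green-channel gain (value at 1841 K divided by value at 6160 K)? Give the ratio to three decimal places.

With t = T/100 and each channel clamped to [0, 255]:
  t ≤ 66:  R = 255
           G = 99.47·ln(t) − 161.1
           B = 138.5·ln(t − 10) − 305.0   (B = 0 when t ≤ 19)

0.517

At 6160 K (t = 61.6):
  G = 99.47·ln 61.6 − 161.1 = 99.47·4.1207 − 161.1 = 248.782.
At 1841 K (t = 18.41):
  G = 99.47·ln 18.41 − 161.1 = 99.47·2.9129 − 161.1 = 128.646.
Gain = 128.646 / 248.782 = 0.5171 → 0.517.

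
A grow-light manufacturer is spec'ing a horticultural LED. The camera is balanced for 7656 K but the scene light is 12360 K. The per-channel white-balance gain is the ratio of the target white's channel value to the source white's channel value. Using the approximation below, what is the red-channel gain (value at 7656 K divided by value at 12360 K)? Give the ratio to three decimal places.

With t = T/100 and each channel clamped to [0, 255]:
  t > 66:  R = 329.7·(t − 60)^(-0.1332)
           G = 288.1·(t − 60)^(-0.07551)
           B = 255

At 12360 K (t = 123.6):
  R = 329.7·(123.6 − 60)^(-0.1332) = 329.7·63.6^(-0.1332) = 329.7·0.57515 = 189.626.
At 7656 K (t = 76.56):
  R = 329.7·(76.56 − 60)^(-0.1332) = 329.7·16.56^(-0.1332) = 329.7·0.68805 = 226.851.
Gain = 226.851 / 189.626 = 1.1963 → 1.196.

1.196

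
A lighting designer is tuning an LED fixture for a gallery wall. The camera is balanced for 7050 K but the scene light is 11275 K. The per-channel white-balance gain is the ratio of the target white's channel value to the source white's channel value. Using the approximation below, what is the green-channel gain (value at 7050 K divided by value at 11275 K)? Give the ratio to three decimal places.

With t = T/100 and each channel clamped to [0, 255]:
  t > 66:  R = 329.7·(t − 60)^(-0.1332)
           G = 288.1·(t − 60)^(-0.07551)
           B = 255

At 11275 K (t = 112.75):
  G = 288.1·(112.75 − 60)^(-0.07551) = 288.1·52.75^(-0.07551) = 288.1·0.74123 = 213.549.
At 7050 K (t = 70.5):
  G = 288.1·(70.5 − 60)^(-0.07551) = 288.1·10.5^(-0.07551) = 288.1·0.83732 = 241.231.
Gain = 241.231 / 213.549 = 1.1296 → 1.130.

1.130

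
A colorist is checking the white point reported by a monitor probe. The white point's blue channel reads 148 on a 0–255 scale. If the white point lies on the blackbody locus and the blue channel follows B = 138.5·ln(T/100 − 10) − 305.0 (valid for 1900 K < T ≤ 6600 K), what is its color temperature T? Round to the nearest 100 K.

3600 K

ln(t − 10) = (148 + 305.0) / 138.5 = 3.2708.
t − 10 = e^3.2708 = 26.331, so t = 36.331.
T = 100·t = 3633 K → 3600 K to the nearest 100 K.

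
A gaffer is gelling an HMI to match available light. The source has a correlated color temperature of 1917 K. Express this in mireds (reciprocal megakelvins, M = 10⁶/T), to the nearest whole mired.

522 mireds

M = 10⁶ / 1917 = 521.648 → 522 mireds.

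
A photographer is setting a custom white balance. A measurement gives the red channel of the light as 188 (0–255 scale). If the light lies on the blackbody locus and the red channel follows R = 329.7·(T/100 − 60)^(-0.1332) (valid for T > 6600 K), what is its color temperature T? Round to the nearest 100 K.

12800 K

(t − 60)^(-0.1332) = 188/329.7 = 0.57022.
t − 60 = 0.57022^(1/-0.1332) = 0.57022^(-7.508) = 67.848, so t = 127.848.
T = 100·t = 12785 K → 12800 K to the nearest 100 K.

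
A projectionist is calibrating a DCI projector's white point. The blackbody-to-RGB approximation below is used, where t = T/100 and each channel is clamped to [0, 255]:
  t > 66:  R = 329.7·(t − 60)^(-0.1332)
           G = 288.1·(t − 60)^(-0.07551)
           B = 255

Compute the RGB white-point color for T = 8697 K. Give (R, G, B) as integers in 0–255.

(213, 225, 255)

t = 8697/100 = 86.97; the t > 66 branch applies.
R = 329.7·(86.97 − 60)^(-0.1332) = 329.7·26.97^(-0.1332) = 329.7·0.64477 = 212.582.
G = 288.1·(86.97 − 60)^(-0.07551) = 288.1·26.97^(-0.07551) = 288.1·0.77975 = 224.645.
B = 255 by definition for t > 66.
Rounded: (213, 225, 255).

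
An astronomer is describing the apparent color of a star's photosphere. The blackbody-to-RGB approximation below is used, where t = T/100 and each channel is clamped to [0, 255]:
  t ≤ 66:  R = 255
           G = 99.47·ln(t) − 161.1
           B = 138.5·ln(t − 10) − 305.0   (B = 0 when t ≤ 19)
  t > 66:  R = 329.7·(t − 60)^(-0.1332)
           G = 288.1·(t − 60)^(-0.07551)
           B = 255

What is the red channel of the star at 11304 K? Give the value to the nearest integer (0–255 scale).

t = 11304/100 = 113.04; the t > 66 branch applies.
R = 329.7·(113.04 − 60)^(-0.1332) = 329.7·53.04^(-0.1332) = 329.7·0.58923 = 194.268.
Rounded: 194.

194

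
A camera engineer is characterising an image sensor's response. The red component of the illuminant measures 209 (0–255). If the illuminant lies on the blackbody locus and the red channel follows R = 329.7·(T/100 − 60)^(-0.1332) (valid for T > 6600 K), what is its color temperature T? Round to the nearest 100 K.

(t − 60)^(-0.1332) = 209/329.7 = 0.63391.
t − 60 = 0.63391^(1/-0.1332) = 0.63391^(-7.508) = 30.639, so t = 90.639.
T = 100·t = 9064 K → 9100 K to the nearest 100 K.

9100 K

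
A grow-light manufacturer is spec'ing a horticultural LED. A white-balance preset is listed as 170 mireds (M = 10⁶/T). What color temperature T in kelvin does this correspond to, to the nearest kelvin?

5882 K

T = 10⁶ / 170 = 5882.35 K → 5882 K.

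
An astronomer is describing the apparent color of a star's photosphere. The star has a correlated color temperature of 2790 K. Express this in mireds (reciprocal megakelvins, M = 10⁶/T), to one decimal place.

M = 10⁶ / 2790 = 358.423 → 358.4 mireds.

358.4 mireds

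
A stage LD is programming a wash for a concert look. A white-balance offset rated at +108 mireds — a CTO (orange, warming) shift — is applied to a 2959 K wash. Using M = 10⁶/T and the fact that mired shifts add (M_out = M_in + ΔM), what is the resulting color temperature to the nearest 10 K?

2240 K

M_in = 10⁶/2959 = 337.95 mireds.
M_out = 337.95 + (+108) = 445.95 mireds.
T_out = 10⁶/445.95 = 2242.4 K → 2240 K.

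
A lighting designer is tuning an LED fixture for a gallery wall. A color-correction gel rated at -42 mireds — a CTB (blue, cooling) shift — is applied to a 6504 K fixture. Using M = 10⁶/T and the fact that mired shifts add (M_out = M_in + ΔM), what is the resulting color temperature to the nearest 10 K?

8950 K

M_in = 10⁶/6504 = 153.75 mireds.
M_out = 153.75 + (-42) = 111.75 mireds.
T_out = 10⁶/111.75 = 8948.4 K → 8950 K.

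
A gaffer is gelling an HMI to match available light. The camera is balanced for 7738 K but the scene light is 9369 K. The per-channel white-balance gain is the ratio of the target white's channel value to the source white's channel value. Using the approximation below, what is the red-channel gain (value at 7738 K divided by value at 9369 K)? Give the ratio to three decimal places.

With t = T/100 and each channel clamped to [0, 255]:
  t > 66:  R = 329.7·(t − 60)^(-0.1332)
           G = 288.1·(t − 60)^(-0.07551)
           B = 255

At 9369 K (t = 93.69):
  R = 329.7·(93.69 − 60)^(-0.1332) = 329.7·33.69^(-0.1332) = 329.7·0.62595 = 206.374.
At 7738 K (t = 77.38):
  R = 329.7·(77.38 − 60)^(-0.1332) = 329.7·17.38^(-0.1332) = 329.7·0.68364 = 225.395.
Gain = 225.395 / 206.374 = 1.0922 → 1.092.

1.092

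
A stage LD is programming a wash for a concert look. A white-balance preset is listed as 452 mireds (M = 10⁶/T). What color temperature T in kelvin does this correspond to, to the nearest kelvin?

2212 K

T = 10⁶ / 452 = 2212.39 K → 2212 K.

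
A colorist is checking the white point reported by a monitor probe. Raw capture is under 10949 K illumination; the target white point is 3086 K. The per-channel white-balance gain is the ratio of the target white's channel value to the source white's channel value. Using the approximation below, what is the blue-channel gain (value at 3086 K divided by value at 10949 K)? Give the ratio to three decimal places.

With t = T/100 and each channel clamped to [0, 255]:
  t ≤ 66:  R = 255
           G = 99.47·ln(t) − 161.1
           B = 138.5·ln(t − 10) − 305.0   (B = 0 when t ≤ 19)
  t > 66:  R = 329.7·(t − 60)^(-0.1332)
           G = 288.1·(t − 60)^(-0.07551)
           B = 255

At 10949 K (t = 109.49):
  B = 255 by definition for t > 66.
At 3086 K (t = 30.86):
  B = 138.5·ln(30.86 − 10) − 305.0 = 138.5·ln 20.86 − 305.0 = 138.5·3.0378 − 305.0 = 115.740.
Gain = 115.740 / 255.000 = 0.4539 → 0.454.

0.454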